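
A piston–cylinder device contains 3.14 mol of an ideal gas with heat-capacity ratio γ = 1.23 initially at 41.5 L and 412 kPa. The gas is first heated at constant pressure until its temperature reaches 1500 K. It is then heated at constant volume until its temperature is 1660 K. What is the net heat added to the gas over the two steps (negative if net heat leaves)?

136000 J

T₁ = P₁V₁/(nR) = 412×41.5/(3.14×8.314) = 655 K.
Step 1 — Isobaric: P stays 412 kPa; V/T = const ⇒ T₂ = 1500 K, V₂ = 95.0 L.
W = PΔV = 412×(95.0−41.5) kPa·L = 22100 J.
ΔU = nCvΔT = 3.14×36.1×(1500−655) = 95900 J.
Q = ΔU + W = nCpΔT = 118000 J.
State after step 1: P = 412 kPa, V = 95.0 L, T = 1500 K.
Step 2 — Isochoric: V stays 95.0 L; P/T = const ⇒ T₂ = 1660 K, P₂ = 456 kPa.
W = 0 (no volume change).
ΔU = nCvΔT = 3.14×36.1×(1660−1500) = 18200 J.
Q = ΔU = 18200 J.
Net over both steps: W = 22100 J, Q = 136000 J, ΔU = 114000 J.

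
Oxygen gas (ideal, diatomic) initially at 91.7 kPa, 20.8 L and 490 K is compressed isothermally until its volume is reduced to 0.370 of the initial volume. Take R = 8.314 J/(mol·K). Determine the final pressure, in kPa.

Isothermal: T stays 490 K; PV = const ⇒ V₂ = 7.70 L, P₂ = 248 kPa.

248 kPa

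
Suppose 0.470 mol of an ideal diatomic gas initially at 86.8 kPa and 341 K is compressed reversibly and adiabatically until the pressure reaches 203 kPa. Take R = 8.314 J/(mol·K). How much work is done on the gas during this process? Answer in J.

915 J

V₁ = nRT₁/P₁ = 0.470×8.314×341/86.8 = 15.4 L.
Adiabatic: T₂/T₁ = (P₂/P₁)^((γ−1)/γ) ⇒ T₂ = 341×(2.34)^0.286 = 435 K; V₂ = 8.37 L.
ΔU = nCvΔT = 0.470×20.8×(435−341) = 915 J.
Q = 0 for an adiabatic process, so W = −ΔU = -915 J.
Work done on the gas = −W_by = 915 J.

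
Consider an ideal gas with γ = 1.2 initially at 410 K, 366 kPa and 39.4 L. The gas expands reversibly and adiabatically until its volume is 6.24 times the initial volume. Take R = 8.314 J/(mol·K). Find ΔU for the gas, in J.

n = P₁V₁/(RT₁) = 366×39.4/(8.314×410) = 4.23 mol.
Adiabatic: TV^(γ−1) = const ⇒ T₂ = 410×(0.160)^0.200 = 284 K; PV^γ = const ⇒ P₂ = 40.7 kPa.
For an ideal gas ΔU = nCvΔT with Cv = R/(γ−1) = 41.6 J/(mol·K).
ΔU = 4.23×41.6×(284−410) = -22100 J.

-22100 J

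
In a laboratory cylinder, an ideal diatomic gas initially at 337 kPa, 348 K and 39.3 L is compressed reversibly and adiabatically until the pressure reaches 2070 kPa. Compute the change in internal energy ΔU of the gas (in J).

n = P₁V₁/(RT₁) = 337×39.3/(8.314×348) = 4.58 mol.
Adiabatic: T₂/T₁ = (P₂/P₁)^((γ−1)/γ) ⇒ T₂ = 348×(6.14)^0.286 = 585 K; V₂ = 10.7 L.
For an ideal gas ΔU = nCvΔT with Cv = (5/2)R = 20.8 J/(mol·K).
ΔU = 4.58×20.8×(585−348) = 22500 J.

22500 J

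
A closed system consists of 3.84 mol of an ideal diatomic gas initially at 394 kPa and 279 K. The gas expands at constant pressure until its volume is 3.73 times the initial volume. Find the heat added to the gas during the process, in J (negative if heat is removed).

V₁ = nRT₁/P₁ = 3.84×8.314×279/394 = 22.6 L.
Isobaric: P stays 394 kPa; V/T = const ⇒ T₂ = 1040 K, V₂ = 84.3 L.
W = PΔV = 394×(84.3−22.6) kPa·L = 24300 J.
ΔU = nCvΔT = 3.84×20.8×(1040−279) = 60800 J.
Q = ΔU + W = nCpΔT = 85100 J.

85100 J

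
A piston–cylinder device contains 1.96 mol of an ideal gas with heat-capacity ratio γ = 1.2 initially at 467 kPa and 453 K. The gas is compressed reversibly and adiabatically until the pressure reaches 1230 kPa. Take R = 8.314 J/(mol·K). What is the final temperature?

V₁ = nRT₁/P₁ = 1.96×8.314×453/467 = 15.8 L.
Adiabatic: T₂/T₁ = (P₂/P₁)^((γ−1)/γ) ⇒ T₂ = 453×(2.63)^0.167 = 532 K; V₂ = 7.05 L.

532 K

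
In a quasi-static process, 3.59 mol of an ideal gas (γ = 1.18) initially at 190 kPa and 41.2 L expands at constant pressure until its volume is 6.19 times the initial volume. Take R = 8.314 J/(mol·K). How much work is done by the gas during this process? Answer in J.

40600 J

T₁ = P₁V₁/(nR) = 190×41.2/(3.59×8.314) = 262 K.
Isobaric: P stays 190 kPa; V/T = const ⇒ T₂ = 1620 K, V₂ = 255 L.
W = PΔV = 190×(255−41.2) kPa·L = 40600 J.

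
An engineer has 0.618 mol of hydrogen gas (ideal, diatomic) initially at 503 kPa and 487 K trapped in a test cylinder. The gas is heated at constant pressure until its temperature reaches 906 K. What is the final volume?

V₁ = nRT₁/P₁ = 0.618×8.314×487/503 = 4.97 L.
Isobaric: P stays 503 kPa; V/T = const ⇒ T₂ = 906 K, V₂ = 9.25 L.

9.25 L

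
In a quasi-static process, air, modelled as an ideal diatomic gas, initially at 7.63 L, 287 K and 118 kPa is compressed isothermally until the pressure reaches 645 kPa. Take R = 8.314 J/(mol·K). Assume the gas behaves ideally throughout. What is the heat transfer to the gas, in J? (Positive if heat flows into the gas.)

-1530 J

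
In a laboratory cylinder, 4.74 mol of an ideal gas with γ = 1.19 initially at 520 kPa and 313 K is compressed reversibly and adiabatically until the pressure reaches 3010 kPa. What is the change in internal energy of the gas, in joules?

21000 J

V₁ = nRT₁/P₁ = 4.74×8.314×313/520 = 23.7 L.
Adiabatic: T₂/T₁ = (P₂/P₁)^((γ−1)/γ) ⇒ T₂ = 313×(5.79)^0.160 = 414 K; V₂ = 5.42 L.
For an ideal gas ΔU = nCvΔT with Cv = R/(γ−1) = 43.8 J/(mol·K).
ΔU = 4.74×43.8×(414−313) = 21000 J.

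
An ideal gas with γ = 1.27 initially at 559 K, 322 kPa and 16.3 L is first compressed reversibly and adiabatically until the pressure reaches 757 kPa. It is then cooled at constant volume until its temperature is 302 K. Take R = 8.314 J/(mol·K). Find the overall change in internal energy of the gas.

-8940 J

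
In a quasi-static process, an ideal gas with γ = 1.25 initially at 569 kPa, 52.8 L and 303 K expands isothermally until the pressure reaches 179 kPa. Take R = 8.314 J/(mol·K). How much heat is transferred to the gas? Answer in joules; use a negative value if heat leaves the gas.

n = P₁V₁/(RT₁) = 569×52.8/(8.314×303) = 11.9 mol.
Isothermal: T stays 303 K; PV = const ⇒ V₂ = 168 L, P₂ = 179 kPa.
ΔU = 0 (ideal gas, T constant).
W = nRT ln(V₂/V₁) = 11.9×8.314×303×ln(3.18) = 34700 J.
Q = ΔU + W = 34700 J.

34700 J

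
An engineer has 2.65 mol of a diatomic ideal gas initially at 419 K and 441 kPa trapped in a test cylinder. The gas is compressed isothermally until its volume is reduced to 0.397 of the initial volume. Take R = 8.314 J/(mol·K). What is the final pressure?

1110 kPa

V₁ = nRT₁/P₁ = 2.65×8.314×419/441 = 20.9 L.
Isothermal: T stays 419 K; PV = const ⇒ V₂ = 8.31 L, P₂ = 1110 kPa.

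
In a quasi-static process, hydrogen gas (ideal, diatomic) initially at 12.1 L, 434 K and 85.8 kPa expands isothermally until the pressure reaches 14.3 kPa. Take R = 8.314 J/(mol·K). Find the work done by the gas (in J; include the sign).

n = P₁V₁/(RT₁) = 85.8×12.1/(8.314×434) = 0.288 mol.
Isothermal: T stays 434 K; PV = const ⇒ V₂ = 72.6 L, P₂ = 14.3 kPa.
W = nRT ln(V₂/V₁) = 0.288×8.314×434×ln(6.00) = 1860 J.

1860 J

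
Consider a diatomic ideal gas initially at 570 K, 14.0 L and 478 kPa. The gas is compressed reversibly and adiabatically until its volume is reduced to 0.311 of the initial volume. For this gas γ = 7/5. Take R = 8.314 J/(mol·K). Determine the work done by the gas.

n = P₁V₁/(RT₁) = 478×14.0/(8.314×570) = 1.41 mol.
Adiabatic: TV^(γ−1) = const ⇒ T₂ = 570×(3.22)^0.400 = 909 K; PV^γ = const ⇒ P₂ = 2450 kPa.
ΔU = nCvΔT = 1.41×20.8×(909−570) = 9960 J.
Q = 0 for an adiabatic process, so W = −ΔU = -9960 J.

-9960 J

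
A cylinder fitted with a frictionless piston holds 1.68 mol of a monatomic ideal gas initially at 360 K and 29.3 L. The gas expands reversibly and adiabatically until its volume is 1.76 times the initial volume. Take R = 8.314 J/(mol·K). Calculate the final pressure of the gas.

66.9 kPa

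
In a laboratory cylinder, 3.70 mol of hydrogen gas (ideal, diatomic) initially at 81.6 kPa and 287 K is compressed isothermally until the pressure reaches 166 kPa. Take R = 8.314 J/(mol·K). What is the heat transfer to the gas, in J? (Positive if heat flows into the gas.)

V₁ = nRT₁/P₁ = 3.70×8.314×287/81.6 = 108 L.
Isothermal: T stays 287 K; PV = const ⇒ V₂ = 53.2 L, P₂ = 166 kPa.
ΔU = 0 (ideal gas, T constant).
W = nRT ln(V₂/V₁) = 3.70×8.314×287×ln(0.492) = -6270 J.
Q = ΔU + W = -6270 J.

-6270 J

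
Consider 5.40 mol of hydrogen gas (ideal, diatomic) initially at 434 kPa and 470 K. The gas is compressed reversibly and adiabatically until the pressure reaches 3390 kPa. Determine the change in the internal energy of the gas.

42200 J

V₁ = nRT₁/P₁ = 5.40×8.314×470/434 = 48.6 L.
Adiabatic: T₂/T₁ = (P₂/P₁)^((γ−1)/γ) ⇒ T₂ = 470×(7.81)^0.286 = 846 K; V₂ = 11.2 L.
For an ideal gas ΔU = nCvΔT with Cv = (5/2)R = 20.8 J/(mol·K).
ΔU = 5.40×20.8×(846−470) = 42200 J.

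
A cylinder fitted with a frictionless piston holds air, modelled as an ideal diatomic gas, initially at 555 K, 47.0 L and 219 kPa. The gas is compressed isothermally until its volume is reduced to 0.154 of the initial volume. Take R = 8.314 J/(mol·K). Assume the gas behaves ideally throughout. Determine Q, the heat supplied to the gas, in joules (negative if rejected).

n = P₁V₁/(RT₁) = 219×47.0/(8.314×555) = 2.23 mol.
Isothermal: T stays 555 K; PV = const ⇒ V₂ = 7.24 L, P₂ = 1420 kPa.
ΔU = 0 (ideal gas, T constant).
W = nRT ln(V₂/V₁) = 2.23×8.314×555×ln(0.154) = -19300 J.
Q = ΔU + W = -19300 J.

-19300 J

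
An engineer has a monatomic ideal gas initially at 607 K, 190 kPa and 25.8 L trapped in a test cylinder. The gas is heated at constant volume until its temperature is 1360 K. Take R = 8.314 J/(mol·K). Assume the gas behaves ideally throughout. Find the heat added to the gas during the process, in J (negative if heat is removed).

9120 J

n = P₁V₁/(RT₁) = 190×25.8/(8.314×607) = 0.971 mol.
Isochoric: V stays 25.8 L; P/T = const ⇒ T₂ = 1360 K, P₂ = 426 kPa.
W = 0 (no volume change).
ΔU = nCvΔT = 0.971×12.5×(1360−607) = 9120 J.
Q = ΔU = 9120 J.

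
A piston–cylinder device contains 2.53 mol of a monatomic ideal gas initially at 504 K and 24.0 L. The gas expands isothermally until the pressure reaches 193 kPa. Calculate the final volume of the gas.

54.9 L

P₁ = nRT₁/V₁ = 2.53×8.314×504/24.0 = 442 kPa.
Isothermal: T stays 504 K; PV = const ⇒ V₂ = 54.9 L, P₂ = 193 kPa.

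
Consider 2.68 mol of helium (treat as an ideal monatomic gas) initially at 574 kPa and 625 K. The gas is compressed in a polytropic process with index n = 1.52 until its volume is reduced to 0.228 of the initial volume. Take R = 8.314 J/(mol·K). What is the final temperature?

V₁ = nRT₁/P₁ = 2.68×8.314×625/574 = 24.3 L.
Polytropic n=1.52: T₂ = T₁(V₁/V₂)^(n−1) = 625×(4.39)^0.52 = 1350 K; P₂ = P₁(V₁/V₂)^n = 5430 kPa.

1350 K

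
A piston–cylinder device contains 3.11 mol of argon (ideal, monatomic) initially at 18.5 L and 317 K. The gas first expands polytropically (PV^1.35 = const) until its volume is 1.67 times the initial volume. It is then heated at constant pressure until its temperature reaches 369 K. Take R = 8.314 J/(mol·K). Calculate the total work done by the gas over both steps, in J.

6540 J

P₁ = nRT₁/V₁ = 3.11×8.314×317/18.5 = 443 kPa.
Step 1 — Polytropic n=1.35: T₂ = T₁(V₁/V₂)^(n−1) = 317×(0.599)^0.35 = 265 K; P₂ = P₁(V₁/V₂)^n = 222 kPa.
W = (P₁V₁−P₂V₂)/(n−1) = (443×18.5−222×30.9)/0.35 = 3850 J.
ΔU = nCvΔT = 3.11×12.5×(265−317) = -2020 J.
Q = ΔU + W = 1830 J.
State after step 1: P = 222 kPa, V = 30.9 L, T = 265 K.
Step 2 — Isobaric: P stays 222 kPa; V/T = const ⇒ T₂ = 369 K, V₂ = 43.0 L.
W = PΔV = 222×(43.0−30.9) kPa·L = 2690 J.
ΔU = nCvΔT = 3.11×12.5×(369−265) = 4040 J.
Q = ΔU + W = nCpΔT = 6730 J.
Net over both steps: W = 6540 J, Q = 8560 J, ΔU = 2020 J.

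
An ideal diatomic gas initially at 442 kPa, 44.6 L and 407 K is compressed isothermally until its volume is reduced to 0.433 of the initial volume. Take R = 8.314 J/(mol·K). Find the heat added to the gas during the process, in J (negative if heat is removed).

-16500 J

n = P₁V₁/(RT₁) = 442×44.6/(8.314×407) = 5.83 mol.
Isothermal: T stays 407 K; PV = const ⇒ V₂ = 19.3 L, P₂ = 1020 kPa.
ΔU = 0 (ideal gas, T constant).
W = nRT ln(V₂/V₁) = 5.83×8.314×407×ln(0.433) = -16500 J.
Q = ΔU + W = -16500 J.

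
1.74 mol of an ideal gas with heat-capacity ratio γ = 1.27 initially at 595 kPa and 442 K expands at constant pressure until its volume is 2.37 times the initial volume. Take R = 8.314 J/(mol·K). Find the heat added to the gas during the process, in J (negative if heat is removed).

41200 J

V₁ = nRT₁/P₁ = 1.74×8.314×442/595 = 10.7 L.
Isobaric: P stays 595 kPa; V/T = const ⇒ T₂ = 1050 K, V₂ = 25.5 L.
W = PΔV = 595×(25.5−10.7) kPa·L = 8760 J.
ΔU = nCvΔT = 1.74×30.8×(1050−442) = 32400 J.
Q = ΔU + W = nCpΔT = 41200 J.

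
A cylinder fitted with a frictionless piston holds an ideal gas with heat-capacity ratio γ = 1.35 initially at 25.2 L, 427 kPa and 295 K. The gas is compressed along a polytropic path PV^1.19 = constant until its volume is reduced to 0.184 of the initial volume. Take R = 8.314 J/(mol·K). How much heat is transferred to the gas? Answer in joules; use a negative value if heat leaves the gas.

-9820 J

n = P₁V₁/(RT₁) = 427×25.2/(8.314×295) = 4.39 mol.
Polytropic n=1.19: T₂ = T₁(V₁/V₂)^(n−1) = 295×(5.43)^0.19 = 407 K; P₂ = P₁(V₁/V₂)^n = 3200 kPa.
W = (P₁V₁−P₂V₂)/(n−1) = (427×25.2−3200×4.64)/0.19 = -21500 J.
ΔU = nCvΔT = 4.39×23.8×(407−295) = 11700 J.
Q = ΔU + W = -9820 J.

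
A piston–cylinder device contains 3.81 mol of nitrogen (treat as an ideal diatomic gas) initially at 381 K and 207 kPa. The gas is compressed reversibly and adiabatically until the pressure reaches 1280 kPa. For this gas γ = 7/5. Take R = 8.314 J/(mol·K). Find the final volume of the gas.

V₁ = nRT₁/P₁ = 3.81×8.314×381/207 = 58.3 L.
Adiabatic: T₂/T₁ = (P₂/P₁)^((γ−1)/γ) ⇒ T₂ = 381×(6.18)^0.286 = 641 K; V₂ = 15.9 L.

15.9 L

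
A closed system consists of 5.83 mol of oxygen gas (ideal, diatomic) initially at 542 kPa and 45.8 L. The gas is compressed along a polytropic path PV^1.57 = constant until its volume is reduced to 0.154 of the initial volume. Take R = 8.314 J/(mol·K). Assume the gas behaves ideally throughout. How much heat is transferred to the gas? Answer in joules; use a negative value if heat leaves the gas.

35300 J

T₁ = P₁V₁/(nR) = 542×45.8/(5.83×8.314) = 512 K.
Polytropic n=1.57: T₂ = T₁(V₁/V₂)^(n−1) = 512×(6.49)^0.57 = 1490 K; P₂ = P₁(V₁/V₂)^n = 10200 kPa.
W = (P₁V₁−P₂V₂)/(n−1) = (542×45.8−10200×7.05)/0.57 = -83000 J.
ΔU = nCvΔT = 5.83×20.8×(1490−512) = 118000 J.
Q = ΔU + W = 35300 J.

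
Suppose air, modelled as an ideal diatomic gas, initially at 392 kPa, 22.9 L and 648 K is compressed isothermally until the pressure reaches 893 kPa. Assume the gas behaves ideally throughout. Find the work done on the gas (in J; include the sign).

7390 J

n = P₁V₁/(RT₁) = 392×22.9/(8.314×648) = 1.67 mol.
Isothermal: T stays 648 K; PV = const ⇒ V₂ = 10.1 L, P₂ = 893 kPa.
W = nRT ln(V₂/V₁) = 1.67×8.314×648×ln(0.439) = -7390 J.
Work done on the gas = −W_by = 7390 J.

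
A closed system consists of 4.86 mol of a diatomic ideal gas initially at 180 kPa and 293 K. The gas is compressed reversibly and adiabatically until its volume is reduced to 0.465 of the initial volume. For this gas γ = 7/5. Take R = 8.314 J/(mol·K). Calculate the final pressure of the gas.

526 kPa

V₁ = nRT₁/P₁ = 4.86×8.314×293/180 = 65.8 L.
Adiabatic: TV^(γ−1) = const ⇒ T₂ = 293×(2.15)^0.400 = 398 K; PV^γ = const ⇒ P₂ = 526 kPa.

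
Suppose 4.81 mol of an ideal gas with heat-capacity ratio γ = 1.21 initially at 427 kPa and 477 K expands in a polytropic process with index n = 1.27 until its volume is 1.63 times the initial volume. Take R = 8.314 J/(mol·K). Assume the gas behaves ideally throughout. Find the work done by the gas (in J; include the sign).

V₁ = nRT₁/P₁ = 4.81×8.314×477/427 = 44.7 L.
Polytropic n=1.27: T₂ = T₁(V₁/V₂)^(n−1) = 477×(0.613)^0.27 = 418 K; P₂ = P₁(V₁/V₂)^n = 230 kPa.
W = (P₁V₁−P₂V₂)/(n−1) = (427×44.7−230×72.8)/0.27 = 8730 J.

8730 J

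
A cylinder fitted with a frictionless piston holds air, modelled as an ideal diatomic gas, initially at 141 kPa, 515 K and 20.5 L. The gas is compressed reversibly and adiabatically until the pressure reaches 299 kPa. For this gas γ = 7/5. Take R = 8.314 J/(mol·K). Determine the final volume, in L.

Adiabatic: T₂/T₁ = (P₂/P₁)^((γ−1)/γ) ⇒ T₂ = 515×(2.12)^0.286 = 638 K; V₂ = 12.0 L.

12.0 L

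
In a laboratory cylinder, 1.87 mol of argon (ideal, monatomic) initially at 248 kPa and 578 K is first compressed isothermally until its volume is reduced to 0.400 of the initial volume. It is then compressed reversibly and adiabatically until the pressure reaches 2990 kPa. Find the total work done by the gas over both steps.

V₁ = nRT₁/P₁ = 1.87×8.314×578/248 = 36.2 L.
Step 1 — Isothermal: T stays 578 K; PV = const ⇒ V₂ = 14.5 L, P₂ = 620 kPa.
ΔU = 0 (ideal gas, T constant).
W = nRT ln(V₂/V₁) = 1.87×8.314×578×ln(0.400) = -8230 J.
Q = ΔU + W = -8230 J.
State after step 1: P = 620 kPa, V = 14.5 L, T = 578 K.
Step 2 — Adiabatic: T₂/T₁ = (P₂/P₁)^((γ−1)/γ) ⇒ T₂ = 578×(4.82)^0.400 = 1080 K; V₂ = 5.64 L.
ΔU = nCvΔT = 1.87×12.5×(1080−578) = 11800 J.
Q = 0 for an adiabatic process, so W = −ΔU = -11800 J.
Net over both steps: W = -20000 J, Q = -8230 J, ΔU = 11800 J.

-20000 J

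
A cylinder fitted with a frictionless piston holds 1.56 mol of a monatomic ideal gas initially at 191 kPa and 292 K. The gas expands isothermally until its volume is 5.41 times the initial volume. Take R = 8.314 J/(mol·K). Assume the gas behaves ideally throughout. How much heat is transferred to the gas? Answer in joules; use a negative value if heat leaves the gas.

V₁ = nRT₁/P₁ = 1.56×8.314×292/191 = 19.8 L.
Isothermal: T stays 292 K; PV = const ⇒ V₂ = 107 L, P₂ = 35.3 kPa.
ΔU = 0 (ideal gas, T constant).
W = nRT ln(V₂/V₁) = 1.56×8.314×292×ln(5.41) = 6390 J.
Q = ΔU + W = 6390 J.

6390 J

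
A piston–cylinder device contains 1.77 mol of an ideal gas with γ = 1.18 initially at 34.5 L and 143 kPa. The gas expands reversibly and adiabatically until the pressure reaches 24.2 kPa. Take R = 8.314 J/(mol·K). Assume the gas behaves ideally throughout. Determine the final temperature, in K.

256 K

T₁ = P₁V₁/(nR) = 143×34.5/(1.77×8.314) = 335 K.
Adiabatic: T₂/T₁ = (P₂/P₁)^((γ−1)/γ) ⇒ T₂ = 335×(0.169)^0.153 = 256 K; V₂ = 155 L.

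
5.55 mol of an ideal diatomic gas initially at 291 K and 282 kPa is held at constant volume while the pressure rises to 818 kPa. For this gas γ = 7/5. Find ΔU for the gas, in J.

63800 J

V₁ = nRT₁/P₁ = 5.55×8.314×291/282 = 47.6 L.
Isochoric: V stays 47.6 L; P/T = const ⇒ T₂ = 844 K, P₂ = 818 kPa.
For an ideal gas ΔU = nCvΔT with Cv = (5/2)R = 20.8 J/(mol·K).
ΔU = 5.55×20.8×(844−291) = 63800 J.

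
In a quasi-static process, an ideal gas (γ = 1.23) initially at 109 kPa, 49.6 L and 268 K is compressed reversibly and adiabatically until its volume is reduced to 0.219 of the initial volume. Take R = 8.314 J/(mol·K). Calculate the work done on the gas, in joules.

9830 J

n = P₁V₁/(RT₁) = 109×49.6/(8.314×268) = 2.43 mol.
Adiabatic: TV^(γ−1) = const ⇒ T₂ = 268×(4.57)^0.230 = 380 K; PV^γ = const ⇒ P₂ = 706 kPa.
ΔU = nCvΔT = 2.43×36.1×(380−268) = 9830 J.
Q = 0 for an adiabatic process, so W = −ΔU = -9830 J.
Work done on the gas = −W_by = 9830 J.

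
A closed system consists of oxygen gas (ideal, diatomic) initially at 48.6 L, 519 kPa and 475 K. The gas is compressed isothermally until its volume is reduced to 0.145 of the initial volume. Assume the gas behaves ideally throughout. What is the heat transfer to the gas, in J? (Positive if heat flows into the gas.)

-48700 J

n = P₁V₁/(RT₁) = 519×48.6/(8.314×475) = 6.39 mol.
Isothermal: T stays 475 K; PV = const ⇒ V₂ = 7.05 L, P₂ = 3580 kPa.
ΔU = 0 (ideal gas, T constant).
W = nRT ln(V₂/V₁) = 6.39×8.314×475×ln(0.145) = -48700 J.
Q = ΔU + W = -48700 J.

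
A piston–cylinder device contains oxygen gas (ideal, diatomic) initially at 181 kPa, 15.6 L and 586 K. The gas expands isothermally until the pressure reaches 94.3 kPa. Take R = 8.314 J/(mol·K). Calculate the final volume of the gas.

Isothermal: T stays 586 K; PV = const ⇒ V₂ = 29.9 L, P₂ = 94.3 kPa.

29.9 L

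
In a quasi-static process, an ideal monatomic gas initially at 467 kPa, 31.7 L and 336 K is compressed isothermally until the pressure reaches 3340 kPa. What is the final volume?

4.43 L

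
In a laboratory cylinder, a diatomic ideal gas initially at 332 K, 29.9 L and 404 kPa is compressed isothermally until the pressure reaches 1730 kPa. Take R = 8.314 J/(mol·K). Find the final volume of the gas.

Isothermal: T stays 332 K; PV = const ⇒ V₂ = 6.98 L, P₂ = 1730 kPa.

6.98 L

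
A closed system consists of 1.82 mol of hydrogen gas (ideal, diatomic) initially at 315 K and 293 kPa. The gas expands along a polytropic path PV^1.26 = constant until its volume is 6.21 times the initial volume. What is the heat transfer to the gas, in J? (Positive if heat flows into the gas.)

2430 J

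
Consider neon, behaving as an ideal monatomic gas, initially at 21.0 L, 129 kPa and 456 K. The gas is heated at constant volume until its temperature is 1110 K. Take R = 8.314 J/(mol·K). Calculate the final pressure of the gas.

Isochoric: V stays 21.0 L; P/T = const ⇒ T₂ = 1110 K, P₂ = 314 kPa.

314 kPa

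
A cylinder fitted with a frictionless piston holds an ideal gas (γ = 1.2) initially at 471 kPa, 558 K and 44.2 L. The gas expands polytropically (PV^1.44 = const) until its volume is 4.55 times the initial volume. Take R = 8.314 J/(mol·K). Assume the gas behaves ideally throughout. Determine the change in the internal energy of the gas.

n = P₁V₁/(RT₁) = 471×44.2/(8.314×558) = 4.49 mol.
Polytropic n=1.44: T₂ = T₁(V₁/V₂)^(n−1) = 558×(0.220)^0.44 = 286 K; P₂ = P₁(V₁/V₂)^n = 53.1 kPa.
For an ideal gas ΔU = nCvΔT with Cv = R/(γ−1) = 41.6 J/(mol·K).
ΔU = 4.49×41.6×(286−558) = -50600 J.

-50600 J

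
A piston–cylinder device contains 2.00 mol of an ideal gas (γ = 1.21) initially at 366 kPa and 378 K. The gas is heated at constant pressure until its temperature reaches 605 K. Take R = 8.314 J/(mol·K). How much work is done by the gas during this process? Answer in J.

3770 J

V₁ = nRT₁/P₁ = 2.00×8.314×378/366 = 17.2 L.
Isobaric: P stays 366 kPa; V/T = const ⇒ T₂ = 605 K, V₂ = 27.5 L.
W = PΔV = 366×(27.5−17.2) kPa·L = 3770 J.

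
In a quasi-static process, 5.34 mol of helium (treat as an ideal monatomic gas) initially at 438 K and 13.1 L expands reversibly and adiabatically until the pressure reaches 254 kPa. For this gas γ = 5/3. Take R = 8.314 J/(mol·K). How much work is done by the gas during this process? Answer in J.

14800 J

P₁ = nRT₁/V₁ = 5.34×8.314×438/13.1 = 1480 kPa.
Adiabatic: T₂/T₁ = (P₂/P₁)^((γ−1)/γ) ⇒ T₂ = 438×(0.171)^0.400 = 216 K; V₂ = 37.8 L.
ΔU = nCvΔT = 5.34×12.5×(216−438) = -14800 J.
Q = 0 for an adiabatic process, so W = −ΔU = 14800 J.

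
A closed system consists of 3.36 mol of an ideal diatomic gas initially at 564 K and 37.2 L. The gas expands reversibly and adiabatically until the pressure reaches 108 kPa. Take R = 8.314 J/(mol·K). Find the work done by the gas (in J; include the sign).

12700 J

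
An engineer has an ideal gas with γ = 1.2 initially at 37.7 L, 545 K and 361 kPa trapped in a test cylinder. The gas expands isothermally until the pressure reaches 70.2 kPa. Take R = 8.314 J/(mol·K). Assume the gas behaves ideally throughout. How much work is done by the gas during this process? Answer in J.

22300 J

n = P₁V₁/(RT₁) = 361×37.7/(8.314×545) = 3.00 mol.
Isothermal: T stays 545 K; PV = const ⇒ V₂ = 194 L, P₂ = 70.2 kPa.
W = nRT ln(V₂/V₁) = 3.00×8.314×545×ln(5.14) = 22300 J.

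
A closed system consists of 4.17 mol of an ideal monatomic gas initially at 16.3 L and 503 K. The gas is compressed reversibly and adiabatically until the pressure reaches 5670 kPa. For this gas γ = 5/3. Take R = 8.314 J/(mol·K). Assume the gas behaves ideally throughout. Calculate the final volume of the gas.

P₁ = nRT₁/V₁ = 4.17×8.314×503/16.3 = 1070 kPa.
Adiabatic: T₂/T₁ = (P₂/P₁)^((γ−1)/γ) ⇒ T₂ = 503×(5.30)^0.400 = 980 K; V₂ = 5.99 L.

5.99 L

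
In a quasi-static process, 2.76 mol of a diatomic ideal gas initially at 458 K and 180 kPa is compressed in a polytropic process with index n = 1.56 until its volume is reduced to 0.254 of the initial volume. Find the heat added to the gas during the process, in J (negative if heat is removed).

8660 J

V₁ = nRT₁/P₁ = 2.76×8.314×458/180 = 58.4 L.
Polytropic n=1.56: T₂ = T₁(V₁/V₂)^(n−1) = 458×(3.94)^0.56 = 987 K; P₂ = P₁(V₁/V₂)^n = 1530 kPa.
W = (P₁V₁−P₂V₂)/(n−1) = (180×58.4−1530×14.8)/0.56 = -21700 J.
ΔU = nCvΔT = 2.76×20.8×(987−458) = 30300 J.
Q = ΔU + W = 8660 J.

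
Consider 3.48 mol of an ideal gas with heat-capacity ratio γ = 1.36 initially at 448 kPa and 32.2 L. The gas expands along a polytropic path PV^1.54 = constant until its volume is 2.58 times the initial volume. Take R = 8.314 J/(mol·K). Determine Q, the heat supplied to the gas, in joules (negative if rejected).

-5350 J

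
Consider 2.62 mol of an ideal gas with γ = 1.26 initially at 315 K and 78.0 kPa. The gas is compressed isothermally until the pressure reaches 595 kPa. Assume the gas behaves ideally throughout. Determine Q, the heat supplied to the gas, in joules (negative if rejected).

-13900 J

V₁ = nRT₁/P₁ = 2.62×8.314×315/78.0 = 88.0 L.
Isothermal: T stays 315 K; PV = const ⇒ V₂ = 11.5 L, P₂ = 595 kPa.
ΔU = 0 (ideal gas, T constant).
W = nRT ln(V₂/V₁) = 2.62×8.314×315×ln(0.131) = -13900 J.
Q = ΔU + W = -13900 J.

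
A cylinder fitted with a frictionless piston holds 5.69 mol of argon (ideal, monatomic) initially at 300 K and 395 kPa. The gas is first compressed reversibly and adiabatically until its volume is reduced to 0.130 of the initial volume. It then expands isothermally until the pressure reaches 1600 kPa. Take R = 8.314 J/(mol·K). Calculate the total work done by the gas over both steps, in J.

49000 J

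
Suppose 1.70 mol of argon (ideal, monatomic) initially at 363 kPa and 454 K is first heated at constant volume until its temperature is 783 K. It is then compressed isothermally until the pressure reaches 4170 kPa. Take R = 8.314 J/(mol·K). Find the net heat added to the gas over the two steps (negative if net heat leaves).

V₁ = nRT₁/P₁ = 1.70×8.314×454/363 = 17.7 L.
Step 1 — Isochoric: V stays 17.7 L; P/T = const ⇒ T₂ = 783 K, P₂ = 626 kPa.
W = 0 (no volume change).
ΔU = nCvΔT = 1.70×12.5×(783−454) = 6980 J.
Q = ΔU = 6980 J.
State after step 1: P = 626 kPa, V = 17.7 L, T = 783 K.
Step 2 — Isothermal: T stays 783 K; PV = const ⇒ V₂ = 2.65 L, P₂ = 4170 kPa.
ΔU = 0 (ideal gas, T constant).
W = nRT ln(V₂/V₁) = 1.70×8.314×783×ln(0.150) = -21000 J.
Q = ΔU + W = -21000 J.
Net over both steps: W = -21000 J, Q = -14000 J, ΔU = 6980 J.

-14000 J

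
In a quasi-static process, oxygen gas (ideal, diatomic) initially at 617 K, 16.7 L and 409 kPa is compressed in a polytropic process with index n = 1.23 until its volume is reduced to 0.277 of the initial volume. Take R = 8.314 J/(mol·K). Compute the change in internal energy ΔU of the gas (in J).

n = P₁V₁/(RT₁) = 409×16.7/(8.314×617) = 1.33 mol.
Polytropic n=1.23: T₂ = T₁(V₁/V₂)^(n−1) = 617×(3.61)^0.23 = 829 K; P₂ = P₁(V₁/V₂)^n = 1980 kPa.
For an ideal gas ΔU = nCvΔT with Cv = (5/2)R = 20.8 J/(mol·K).
ΔU = 1.33×20.8×(829−617) = 5870 J.

5870 J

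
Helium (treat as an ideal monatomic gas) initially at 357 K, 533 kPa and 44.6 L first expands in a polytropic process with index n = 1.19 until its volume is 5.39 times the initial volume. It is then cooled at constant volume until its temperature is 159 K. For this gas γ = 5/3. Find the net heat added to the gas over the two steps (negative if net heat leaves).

n = P₁V₁/(RT₁) = 533×44.6/(8.314×357) = 8.01 mol.
Step 1 — Polytropic n=1.19: T₂ = T₁(V₁/V₂)^(n−1) = 357×(0.186)^0.19 = 259 K; P₂ = P₁(V₁/V₂)^n = 71.8 kPa.
W = (P₁V₁−P₂V₂)/(n−1) = (533×44.6−71.8×240)/0.19 = 34300 J.
ΔU = nCvΔT = 8.01×12.5×(259−357) = -9770 J.
Q = ΔU + W = 24500 J.
State after step 1: P = 71.8 kPa, V = 240 L, T = 259 K.
Step 2 — Isochoric: V stays 240 L; P/T = const ⇒ T₂ = 159 K, P₂ = 44.0 kPa.
W = 0 (no volume change).
ΔU = nCvΔT = 8.01×12.5×(159−259) = -10000 J.
Q = ΔU = -10000 J.
Net over both steps: W = 34300 J, Q = 14500 J, ΔU = -19800 J.

14500 J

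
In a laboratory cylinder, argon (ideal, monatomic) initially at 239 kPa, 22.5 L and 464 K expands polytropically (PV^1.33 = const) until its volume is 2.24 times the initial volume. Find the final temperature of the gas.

356 K

Polytropic n=1.33: T₂ = T₁(V₁/V₂)^(n−1) = 464×(0.446)^0.33 = 356 K; P₂ = P₁(V₁/V₂)^n = 81.8 kPa.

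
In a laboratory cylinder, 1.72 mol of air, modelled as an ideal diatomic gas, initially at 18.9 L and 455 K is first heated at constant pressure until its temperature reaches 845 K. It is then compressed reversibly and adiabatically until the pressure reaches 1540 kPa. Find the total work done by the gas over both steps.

P₁ = nRT₁/V₁ = 1.72×8.314×455/18.9 = 344 kPa.
Step 1 — Isobaric: P stays 344 kPa; V/T = const ⇒ T₂ = 845 K, V₂ = 35.1 L.
W = PΔV = 344×(35.1−18.9) kPa·L = 5580 J.
ΔU = nCvΔT = 1.72×20.8×(845−455) = 13900 J.
Q = ΔU + W = nCpΔT = 19500 J.
State after step 1: P = 344 kPa, V = 35.1 L, T = 845 K.
Step 2 — Adiabatic: T₂/T₁ = (P₂/P₁)^((γ−1)/γ) ⇒ T₂ = 845×(4.47)^0.286 = 1300 K; V₂ = 12.0 L.
ΔU = nCvΔT = 1.72×20.8×(1300−845) = 16100 J.
Q = 0 for an adiabatic process, so W = −ΔU = -16100 J.
Net over both steps: W = -10600 J, Q = 19500 J, ΔU = 30100 J.

-10600 J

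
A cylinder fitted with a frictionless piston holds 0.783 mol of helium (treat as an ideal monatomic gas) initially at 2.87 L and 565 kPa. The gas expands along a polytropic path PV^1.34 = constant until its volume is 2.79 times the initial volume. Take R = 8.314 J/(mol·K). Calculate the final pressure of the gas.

143 kPa

T₁ = P₁V₁/(nR) = 565×2.87/(0.783×8.314) = 249 K.
Polytropic n=1.34: T₂ = T₁(V₁/V₂)^(n−1) = 249×(0.358)^0.34 = 176 K; P₂ = P₁(V₁/V₂)^n = 143 kPa.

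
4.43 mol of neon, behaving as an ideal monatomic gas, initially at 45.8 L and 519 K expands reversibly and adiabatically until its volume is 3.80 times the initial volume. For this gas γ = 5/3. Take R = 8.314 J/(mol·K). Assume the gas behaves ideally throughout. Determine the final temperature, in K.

P₁ = nRT₁/V₁ = 4.43×8.314×519/45.8 = 417 kPa.
Adiabatic: TV^(γ−1) = const ⇒ T₂ = 519×(0.263)^0.667 = 213 K; PV^γ = const ⇒ P₂ = 45.1 kPa.

213 K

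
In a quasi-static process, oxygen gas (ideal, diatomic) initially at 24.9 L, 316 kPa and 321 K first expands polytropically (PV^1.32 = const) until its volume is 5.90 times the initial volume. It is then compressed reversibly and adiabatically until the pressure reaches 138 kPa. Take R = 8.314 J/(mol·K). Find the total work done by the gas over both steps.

4620 J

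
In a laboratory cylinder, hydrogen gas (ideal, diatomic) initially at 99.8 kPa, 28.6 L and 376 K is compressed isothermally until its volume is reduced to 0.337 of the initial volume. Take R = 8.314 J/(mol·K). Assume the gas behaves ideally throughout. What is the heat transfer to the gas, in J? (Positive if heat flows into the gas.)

n = P₁V₁/(RT₁) = 99.8×28.6/(8.314×376) = 0.913 mol.
Isothermal: T stays 376 K; PV = const ⇒ V₂ = 9.64 L, P₂ = 296 kPa.
ΔU = 0 (ideal gas, T constant).
W = nRT ln(V₂/V₁) = 0.913×8.314×376×ln(0.337) = -3100 J.
Q = ΔU + W = -3100 J.

-3100 J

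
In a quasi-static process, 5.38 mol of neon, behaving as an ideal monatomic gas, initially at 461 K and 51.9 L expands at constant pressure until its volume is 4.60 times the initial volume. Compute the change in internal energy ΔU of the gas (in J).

111000 J

P₁ = nRT₁/V₁ = 5.38×8.314×461/51.9 = 397 kPa.
Isobaric: P stays 397 kPa; V/T = const ⇒ T₂ = 2120 K, V₂ = 239 L.
For an ideal gas ΔU = nCvΔT with Cv = (3/2)R = 12.5 J/(mol·K).
ΔU = 5.38×12.5×(2120−461) = 111000 J.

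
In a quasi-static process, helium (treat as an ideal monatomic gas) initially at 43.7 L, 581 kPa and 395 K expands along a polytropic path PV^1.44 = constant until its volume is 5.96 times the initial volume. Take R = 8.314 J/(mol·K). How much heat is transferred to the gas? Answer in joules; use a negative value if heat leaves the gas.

n = P₁V₁/(RT₁) = 581×43.7/(8.314×395) = 7.73 mol.
Polytropic n=1.44: T₂ = T₁(V₁/V₂)^(n−1) = 395×(0.168)^0.44 = 180 K; P₂ = P₁(V₁/V₂)^n = 44.4 kPa.
W = (P₁V₁−P₂V₂)/(n−1) = (581×43.7−44.4×260)/0.44 = 31400 J.
ΔU = nCvΔT = 7.73×12.5×(180−395) = -20700 J.
Q = ΔU + W = 10700 J.

10700 J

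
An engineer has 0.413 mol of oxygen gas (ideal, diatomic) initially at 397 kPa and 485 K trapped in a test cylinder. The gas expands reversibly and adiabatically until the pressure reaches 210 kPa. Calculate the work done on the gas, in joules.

V₁ = nRT₁/P₁ = 0.413×8.314×485/397 = 4.19 L.
Adiabatic: T₂/T₁ = (P₂/P₁)^((γ−1)/γ) ⇒ T₂ = 485×(0.529)^0.286 = 404 K; V₂ = 6.61 L.
ΔU = nCvΔT = 0.413×20.8×(404−485) = -693 J.
Q = 0 for an adiabatic process, so W = −ΔU = 693 J.
Work done on the gas = −W_by = -693 J.

-693 J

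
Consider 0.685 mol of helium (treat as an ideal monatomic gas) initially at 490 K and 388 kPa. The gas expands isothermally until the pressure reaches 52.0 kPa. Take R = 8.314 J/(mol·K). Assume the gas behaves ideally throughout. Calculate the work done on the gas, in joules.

-5610 J

V₁ = nRT₁/P₁ = 0.685×8.314×490/388 = 7.19 L.
Isothermal: T stays 490 K; PV = const ⇒ V₂ = 53.7 L, P₂ = 52.0 kPa.
W = nRT ln(V₂/V₁) = 0.685×8.314×490×ln(7.46) = 5610 J.
Work done on the gas = −W_by = -5610 J.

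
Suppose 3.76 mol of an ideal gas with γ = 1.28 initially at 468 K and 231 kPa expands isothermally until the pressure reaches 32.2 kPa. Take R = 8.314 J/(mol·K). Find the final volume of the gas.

454 L

V₁ = nRT₁/P₁ = 3.76×8.314×468/231 = 63.3 L.
Isothermal: T stays 468 K; PV = const ⇒ V₂ = 454 L, P₂ = 32.2 kPa.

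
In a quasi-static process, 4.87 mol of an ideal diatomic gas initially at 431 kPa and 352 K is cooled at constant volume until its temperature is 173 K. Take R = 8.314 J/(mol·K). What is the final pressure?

V₁ = nRT₁/P₁ = 4.87×8.314×352/431 = 33.1 L.
Isochoric: V stays 33.1 L; P/T = const ⇒ T₂ = 173 K, P₂ = 212 kPa.

212 kPa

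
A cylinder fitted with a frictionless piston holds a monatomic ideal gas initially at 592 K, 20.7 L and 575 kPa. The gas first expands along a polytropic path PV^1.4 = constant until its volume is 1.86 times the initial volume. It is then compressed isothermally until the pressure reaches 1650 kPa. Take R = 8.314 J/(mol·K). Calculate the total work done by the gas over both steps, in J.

n = P₁V₁/(RT₁) = 575×20.7/(8.314×592) = 2.42 mol.
Step 1 — Polytropic n=1.4: T₂ = T₁(V₁/V₂)^(n−1) = 592×(0.538)^0.40 = 462 K; P₂ = P₁(V₁/V₂)^n = 241 kPa.
W = (P₁V₁−P₂V₂)/(n−1) = (575×20.7−241×38.5)/0.40 = 6540 J.
ΔU = nCvΔT = 2.42×12.5×(462−592) = -3920 J.
Q = ΔU + W = 2620 J.
State after step 1: P = 241 kPa, V = 38.5 L, T = 462 K.
Step 2 — Isothermal: T stays 462 K; PV = const ⇒ V₂ = 5.63 L, P₂ = 1650 kPa.
ΔU = 0 (ideal gas, T constant).
W = nRT ln(V₂/V₁) = 2.42×8.314×462×ln(0.146) = -17900 J.
Q = ΔU + W = -17900 J.
Net over both steps: W = -11300 J, Q = -15200 J, ΔU = -3920 J.

-11300 J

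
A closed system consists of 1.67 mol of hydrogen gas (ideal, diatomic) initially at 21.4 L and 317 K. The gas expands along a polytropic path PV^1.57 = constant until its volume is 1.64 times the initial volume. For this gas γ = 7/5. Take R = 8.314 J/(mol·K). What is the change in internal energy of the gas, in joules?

-2700 J

P₁ = nRT₁/V₁ = 1.67×8.314×317/21.4 = 206 kPa.
Polytropic n=1.57: T₂ = T₁(V₁/V₂)^(n−1) = 317×(0.610)^0.57 = 239 K; P₂ = P₁(V₁/V₂)^n = 94.6 kPa.
For an ideal gas ΔU = nCvΔT with Cv = (5/2)R = 20.8 J/(mol·K).
ΔU = 1.67×20.8×(239−317) = -2700 J.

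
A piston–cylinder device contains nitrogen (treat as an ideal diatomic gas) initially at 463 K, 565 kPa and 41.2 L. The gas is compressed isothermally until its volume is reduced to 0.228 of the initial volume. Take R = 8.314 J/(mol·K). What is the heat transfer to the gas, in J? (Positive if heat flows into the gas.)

-34400 J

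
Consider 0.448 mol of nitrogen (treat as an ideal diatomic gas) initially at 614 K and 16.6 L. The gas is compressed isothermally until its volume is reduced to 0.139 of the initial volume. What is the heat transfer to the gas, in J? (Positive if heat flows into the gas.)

-4510 J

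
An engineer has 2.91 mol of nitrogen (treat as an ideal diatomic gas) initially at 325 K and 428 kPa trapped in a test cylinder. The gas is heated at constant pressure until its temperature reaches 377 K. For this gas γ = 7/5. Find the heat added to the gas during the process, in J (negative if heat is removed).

V₁ = nRT₁/P₁ = 2.91×8.314×325/428 = 18.4 L.
Isobaric: P stays 428 kPa; V/T = const ⇒ T₂ = 377 K, V₂ = 21.3 L.
W = PΔV = 428×(21.3−18.4) kPa·L = 1260 J.
ΔU = nCvΔT = 2.91×20.8×(377−325) = 3150 J.
Q = ΔU + W = nCpΔT = 4400 J.

4400 J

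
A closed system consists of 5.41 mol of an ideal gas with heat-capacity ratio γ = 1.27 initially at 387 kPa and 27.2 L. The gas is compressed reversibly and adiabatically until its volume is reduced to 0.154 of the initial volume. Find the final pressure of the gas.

4160 kPa

T₁ = P₁V₁/(nR) = 387×27.2/(5.41×8.314) = 234 K.
Adiabatic: TV^(γ−1) = const ⇒ T₂ = 234×(6.49)^0.270 = 388 K; PV^γ = const ⇒ P₂ = 4160 kPa.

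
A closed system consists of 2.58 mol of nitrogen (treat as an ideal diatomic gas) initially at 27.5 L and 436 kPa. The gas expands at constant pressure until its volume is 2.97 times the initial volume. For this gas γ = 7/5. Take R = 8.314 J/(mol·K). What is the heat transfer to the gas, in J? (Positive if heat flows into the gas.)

82700 J

T₁ = P₁V₁/(nR) = 436×27.5/(2.58×8.314) = 559 K.
Isobaric: P stays 436 kPa; V/T = const ⇒ T₂ = 1660 K, V₂ = 81.7 L.
W = PΔV = 436×(81.7−27.5) kPa·L = 23600 J.
ΔU = nCvΔT = 2.58×20.8×(1660−559) = 59100 J.
Q = ΔU + W = nCpΔT = 82700 J.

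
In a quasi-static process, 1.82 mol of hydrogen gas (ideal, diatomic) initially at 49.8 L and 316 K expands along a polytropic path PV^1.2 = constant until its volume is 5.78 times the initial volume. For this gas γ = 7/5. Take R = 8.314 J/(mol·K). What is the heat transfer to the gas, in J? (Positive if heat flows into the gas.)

3540 J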